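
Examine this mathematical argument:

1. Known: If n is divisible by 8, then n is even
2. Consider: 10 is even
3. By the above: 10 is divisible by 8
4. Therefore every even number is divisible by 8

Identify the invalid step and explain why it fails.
Step 3: By the above: 10 is divisible by 8

Step 3 commits the fallacy of affirming the consequent. The known fact 'divisible by 8 → even' does NOT imply 'even → divisible by 8'. That would be the converse, which is false. For example, 10 is even but 10 ÷ 8 = 1.25, which is not an integer.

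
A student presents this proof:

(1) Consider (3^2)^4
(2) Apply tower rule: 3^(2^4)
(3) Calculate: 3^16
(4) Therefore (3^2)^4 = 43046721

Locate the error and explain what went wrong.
Step 2: Apply tower rule: 3^(2^4)

Step 2 incorrectly states that (a^b)^c = a^(b^c). The correct rule is (a^b)^c = a^(b×c). The actual value is (3^2)^4 = 3^8 = 6561, not 3^16 = 43046721.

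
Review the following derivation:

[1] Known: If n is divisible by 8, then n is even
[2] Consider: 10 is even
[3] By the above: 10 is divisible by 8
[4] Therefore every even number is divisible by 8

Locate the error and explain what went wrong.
Step 3: By the above: 10 is divisible by 8

Step 3 commits the fallacy of affirming the consequent. The known fact 'divisible by 8 → even' does NOT imply 'even → divisible by 8'. That would be the converse, which is false. For example, 10 is even but 10 ÷ 8 = 1.25, which is not an integer.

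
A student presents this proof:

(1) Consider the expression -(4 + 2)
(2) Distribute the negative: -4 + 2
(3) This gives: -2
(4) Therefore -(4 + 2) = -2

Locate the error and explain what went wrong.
Step 2: Distribute the negative: -4 + 2

Step 2 incorrectly distributes the negative sign. The correct distribution is -(4 + 2) = -4 - 2 = -6. The negative must be applied to both terms, not just the first. The error treats -(4 + 2) as -4 + 2, which equals -2 instead of -6.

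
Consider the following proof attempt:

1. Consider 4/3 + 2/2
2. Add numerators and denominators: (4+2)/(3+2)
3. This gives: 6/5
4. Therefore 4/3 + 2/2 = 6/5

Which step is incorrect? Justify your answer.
Step 2: Add numerators and denominators: (4+2)/(3+2)

Step 2 incorrectly adds fractions by separately adding numerators and denominators. This is wrong. The correct method requires a common denominator: 4/3 + 2/2 = (4×2 + 2×3)/(3×2) = 14/6 = 7/3. The method used gives 6/5, which is different.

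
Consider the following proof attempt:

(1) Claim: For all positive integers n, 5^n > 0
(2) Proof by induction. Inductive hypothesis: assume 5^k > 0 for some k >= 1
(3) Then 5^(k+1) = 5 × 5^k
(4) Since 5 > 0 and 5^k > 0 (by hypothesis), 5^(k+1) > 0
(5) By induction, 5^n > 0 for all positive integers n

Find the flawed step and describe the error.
Step 5: By induction, 5^n > 0 for all positive integers n

Step 5 concludes the proof by induction, but no base case was ever established. A valid induction proof requires: (1) a base case proving 5^1 > 0, and (2) an inductive step showing IF 5^k > 0 THEN 5^(k+1) > 0. Steps 2-4 correctly establish the inductive step, but without the base case the conclusion in step 5 does not follow.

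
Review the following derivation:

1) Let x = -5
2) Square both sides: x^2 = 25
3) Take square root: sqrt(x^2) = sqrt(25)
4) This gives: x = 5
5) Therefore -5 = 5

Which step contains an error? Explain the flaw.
Step 4: This gives: x = 5

Step 4 incorrectly states that sqrt(x^2) = x. The correct identity is sqrt(x^2) = |x|. Since x = -5 < 0, we have sqrt(x^2) = |-5| = 5, not x = -5.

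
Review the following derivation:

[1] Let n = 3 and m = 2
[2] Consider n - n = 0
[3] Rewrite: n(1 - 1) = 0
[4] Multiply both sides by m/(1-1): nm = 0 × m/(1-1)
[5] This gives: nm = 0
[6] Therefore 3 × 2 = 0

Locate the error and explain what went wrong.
Step 4: Multiply both sides by m/(1-1): nm = 0 × m/(1-1)

Step 4 multiplies both sides by m/(1-1). However, 1-1 = 0, so this is multiplication by m/0, which is undefined. We cannot multiply by an undefined expression.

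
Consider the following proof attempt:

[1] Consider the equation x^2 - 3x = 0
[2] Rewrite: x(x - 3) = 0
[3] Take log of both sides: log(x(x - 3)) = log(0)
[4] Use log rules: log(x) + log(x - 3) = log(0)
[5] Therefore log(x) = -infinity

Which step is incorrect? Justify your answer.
Step 3: Take log of both sides: log(x(x - 3)) = log(0)

Step 3 takes the logarithm of both sides, resulting in log(0) on the right side. The logarithm is only defined for positive numbers; log(0) is undefined (approaches negative infinity). This operation is invalid.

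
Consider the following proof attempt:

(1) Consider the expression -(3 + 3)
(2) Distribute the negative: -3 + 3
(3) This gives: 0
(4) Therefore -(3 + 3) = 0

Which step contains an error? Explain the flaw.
Step 2: Distribute the negative: -3 + 3

Step 2 incorrectly distributes the negative sign. The correct distribution is -(3 + 3) = -3 - 3 = -6. The negative must be applied to both terms, not just the first. The error treats -(3 + 3) as -3 + 3, which equals 0 instead of -6.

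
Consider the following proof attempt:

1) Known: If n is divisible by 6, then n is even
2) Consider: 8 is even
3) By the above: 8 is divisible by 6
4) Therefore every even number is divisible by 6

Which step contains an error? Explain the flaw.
Step 3: By the above: 8 is divisible by 6

Step 3 commits the fallacy of affirming the consequent. The known fact 'divisible by 6 → even' does NOT imply 'even → divisible by 6'. That would be the converse, which is false. For example, 8 is even but 8 ÷ 6 = 1.33, which is not an integer.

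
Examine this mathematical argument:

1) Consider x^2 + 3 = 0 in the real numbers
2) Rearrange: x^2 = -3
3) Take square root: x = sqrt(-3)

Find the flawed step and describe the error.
Step 3: Take square root: x = sqrt(-3)

Step 3 takes the square root of -3, which is negative. In the real number system, the square root of a negative number is undefined. The equation x^2 + 3 = 0 has no real solutions. Square roots of negative numbers only exist in the complex numbers.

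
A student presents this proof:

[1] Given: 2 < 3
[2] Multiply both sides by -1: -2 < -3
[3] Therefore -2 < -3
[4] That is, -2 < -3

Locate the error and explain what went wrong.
Step 2: Multiply both sides by -1: -2 < -3

Step 2 multiplies both sides by -1 but fails to reverse the inequality sign. When multiplying (or dividing) an inequality by a negative number, the direction must be reversed. Since 2 < 3, we should get -2 > -3, i.e., -2 > -3.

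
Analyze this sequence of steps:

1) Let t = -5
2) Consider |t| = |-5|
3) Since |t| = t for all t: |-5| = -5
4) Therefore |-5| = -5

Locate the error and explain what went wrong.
Step 3: Since |t| = t for all t: |-5| = -5

Step 3 incorrectly states that |t| = t for all t. The correct definition is |t| = t when t >= 0, and |t| = -t when t < 0. Since -5 < 0, we have |-5| = -(-5) = 5, not -5.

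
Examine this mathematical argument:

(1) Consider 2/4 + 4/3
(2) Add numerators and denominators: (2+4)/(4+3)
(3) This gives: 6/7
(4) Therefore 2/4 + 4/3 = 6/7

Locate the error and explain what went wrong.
Step 2: Add numerators and denominators: (2+4)/(4+3)

Step 2 incorrectly adds fractions by separately adding numerators and denominators. This is wrong. The correct method requires a common denominator: 2/4 + 4/3 = (2×3 + 4×4)/(4×3) = 22/12 = 11/6. The method used gives 6/7, which is different.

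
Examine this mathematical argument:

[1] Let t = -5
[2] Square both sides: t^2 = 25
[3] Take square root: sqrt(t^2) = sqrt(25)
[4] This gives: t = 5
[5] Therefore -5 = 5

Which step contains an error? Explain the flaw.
Step 4: This gives: t = 5

Step 4 incorrectly states that sqrt(t^2) = t. The correct identity is sqrt(t^2) = |t|. Since t = -5 < 0, we have sqrt(t^2) = |-5| = 5, not t = -5.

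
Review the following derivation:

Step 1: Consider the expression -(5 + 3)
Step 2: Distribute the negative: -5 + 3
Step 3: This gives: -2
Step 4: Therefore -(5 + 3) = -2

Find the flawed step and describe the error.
Step 2: Distribute the negative: -5 + 3

Step 2 incorrectly distributes the negative sign. The correct distribution is -(5 + 3) = -5 - 3 = -8. The negative must be applied to both terms, not just the first. The error treats -(5 + 3) as -5 + 3, which equals -2 instead of -8.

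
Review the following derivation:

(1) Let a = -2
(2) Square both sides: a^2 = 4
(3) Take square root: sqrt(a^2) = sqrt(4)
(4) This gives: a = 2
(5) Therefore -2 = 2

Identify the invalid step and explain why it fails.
Step 4: This gives: a = 2

Step 4 incorrectly states that sqrt(a^2) = a. The correct identity is sqrt(a^2) = |a|. Since a = -2 < 0, we have sqrt(a^2) = |-2| = 2, not a = -2.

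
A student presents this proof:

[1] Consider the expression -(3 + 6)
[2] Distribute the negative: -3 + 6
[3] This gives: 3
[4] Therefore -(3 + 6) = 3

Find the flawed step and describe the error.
Step 2: Distribute the negative: -3 + 6

Step 2 incorrectly distributes the negative sign. The correct distribution is -(3 + 6) = -3 - 6 = -9. The negative must be applied to both terms, not just the first. The error treats -(3 + 6) as -3 + 6, which equals 3 instead of -9.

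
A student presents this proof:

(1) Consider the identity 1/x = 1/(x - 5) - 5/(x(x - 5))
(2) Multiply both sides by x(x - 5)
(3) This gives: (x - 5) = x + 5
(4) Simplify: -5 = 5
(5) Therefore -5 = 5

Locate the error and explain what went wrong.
Step 3: This gives: (x - 5) = x + 5

Step 3 makes a sign error when clearing denominators. Multiplying -5/(x(x - 5)) by x(x - 5) gives -5, not +5. The correct result is (x - 5) = x - 5, which is trivially true, not (x - 5) = x + 5. (Step 1 is a valid identity: 1/(x - 5) - 5/(x(x - 5)) = (x - 5)/(x(x - 5)) = 1/x.)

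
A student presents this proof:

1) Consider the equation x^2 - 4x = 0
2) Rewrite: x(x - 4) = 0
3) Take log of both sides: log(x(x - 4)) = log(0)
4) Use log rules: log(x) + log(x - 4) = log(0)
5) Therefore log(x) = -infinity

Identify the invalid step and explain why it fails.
Step 3: Take log of both sides: log(x(x - 4)) = log(0)

Step 3 takes the logarithm of both sides, resulting in log(0) on the right side. The logarithm is only defined for positive numbers; log(0) is undefined (approaches negative infinity). This operation is invalid.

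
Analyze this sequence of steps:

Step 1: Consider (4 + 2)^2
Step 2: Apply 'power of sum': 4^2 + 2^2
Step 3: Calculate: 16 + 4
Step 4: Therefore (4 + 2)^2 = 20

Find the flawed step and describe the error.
Step 2: Apply 'power of sum': 4^2 + 2^2

Step 2 incorrectly applies a non-existent rule '(a+b)^n = a^n + b^n'. This is false in general. The correct expansion uses the binomial theorem. The actual value is (4 + 2)^2 = 6^2 = 36, not 20.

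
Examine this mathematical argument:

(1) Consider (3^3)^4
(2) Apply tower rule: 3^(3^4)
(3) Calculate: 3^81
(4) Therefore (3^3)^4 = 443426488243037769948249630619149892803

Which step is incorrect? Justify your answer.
Step 2: Apply tower rule: 3^(3^4)

Step 2 incorrectly states that (a^b)^c = a^(b^c). The correct rule is (a^b)^c = a^(b×c). The actual value is (3^3)^4 = 3^12 = 531441, not 3^81 = 443426488243037769948249630619149892803.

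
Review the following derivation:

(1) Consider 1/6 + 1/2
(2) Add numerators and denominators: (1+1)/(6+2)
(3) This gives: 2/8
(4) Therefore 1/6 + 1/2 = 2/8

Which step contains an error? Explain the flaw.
Step 2: Add numerators and denominators: (1+1)/(6+2)

Step 2 incorrectly adds fractions by separately adding numerators and denominators. This is wrong. The correct method requires a common denominator: 1/6 + 1/2 = (1×2 + 1×6)/(6×2) = 8/12 = 2/3. The method used gives 2/8, which is different.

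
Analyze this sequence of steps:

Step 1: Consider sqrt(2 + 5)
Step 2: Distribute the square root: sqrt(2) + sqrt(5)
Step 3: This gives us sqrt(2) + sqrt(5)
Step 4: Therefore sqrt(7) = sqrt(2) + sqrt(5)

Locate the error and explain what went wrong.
Step 2: Distribute the square root: sqrt(2) + sqrt(5)

Step 2 incorrectly 'distributes' the square root over addition. The square root function does not distribute: sqrt(a + b) ≠ sqrt(a) + sqrt(b). In fact, sqrt(2 + 5) = sqrt(7) ≈ 2.6458, while sqrt(2) + sqrt(5) ≈ 3.6503.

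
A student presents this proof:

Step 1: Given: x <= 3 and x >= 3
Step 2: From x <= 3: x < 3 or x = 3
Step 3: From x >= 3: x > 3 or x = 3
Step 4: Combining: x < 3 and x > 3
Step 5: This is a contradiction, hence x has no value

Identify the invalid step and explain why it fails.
Step 4: Combining: x < 3 and x > 3

Step 4 incorrectly combines the conditions. From x <= 3 and x >= 3, the intersection is x = 3. The error treats the 'or' cases as 'and' requirements. The correct conclusion is that x = 3 is the unique solution, not that no solution exists.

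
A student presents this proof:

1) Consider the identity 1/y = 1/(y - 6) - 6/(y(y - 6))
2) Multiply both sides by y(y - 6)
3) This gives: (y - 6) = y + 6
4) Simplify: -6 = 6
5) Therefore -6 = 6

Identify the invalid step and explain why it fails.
Step 3: This gives: (y - 6) = y + 6

Step 3 makes a sign error when clearing denominators. Multiplying -6/(y(y - 6)) by y(y - 6) gives -6, not +6. The correct result is (y - 6) = y - 6, which is trivially true, not (y - 6) = y + 6. (Step 1 is a valid identity: 1/(y - 6) - 6/(y(y - 6)) = (y - 6)/(y(y - 6)) = 1/y.)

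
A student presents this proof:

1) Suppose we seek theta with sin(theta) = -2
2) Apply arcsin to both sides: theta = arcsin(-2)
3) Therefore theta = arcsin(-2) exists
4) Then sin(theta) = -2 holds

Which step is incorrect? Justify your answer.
Step 2: Apply arcsin to both sides: theta = arcsin(-2)

Step 2 applies arcsin to -2. However, arcsin(x) is only defined for x in [-1, 1] because sin(theta) can only produce values in that range. Since |-2| > 1, arcsin(-2) is undefined. There is no angle whose sine equals -2.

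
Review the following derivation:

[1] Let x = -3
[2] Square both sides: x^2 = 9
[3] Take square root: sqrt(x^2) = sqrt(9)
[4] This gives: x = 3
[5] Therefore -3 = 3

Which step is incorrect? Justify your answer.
Step 4: This gives: x = 3

Step 4 incorrectly states that sqrt(x^2) = x. The correct identity is sqrt(x^2) = |x|. Since x = -3 < 0, we have sqrt(x^2) = |-3| = 3, not x = -3.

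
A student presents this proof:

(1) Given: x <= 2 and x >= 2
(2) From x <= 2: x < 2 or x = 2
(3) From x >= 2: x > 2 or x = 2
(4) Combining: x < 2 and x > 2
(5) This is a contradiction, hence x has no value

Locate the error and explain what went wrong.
Step 4: Combining: x < 2 and x > 2

Step 4 incorrectly combines the conditions. From x <= 2 and x >= 2, the intersection is x = 2. The error treats the 'or' cases as 'and' requirements. The correct conclusion is that x = 2 is the unique solution, not that no solution exists.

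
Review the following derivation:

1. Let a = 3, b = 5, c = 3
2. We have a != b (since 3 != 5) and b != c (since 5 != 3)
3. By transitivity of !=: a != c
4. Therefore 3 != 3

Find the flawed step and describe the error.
Step 3: By transitivity of !=: a != c

Step 3 incorrectly applies transitivity to the '!=' relation. Transitivity states: if a R b and b R c, then a R c. However, '!=' is not transitive. Counterexample: 3 != 5 and 5 != 3, but 3 = 3 (both equal 3). Transitivity holds for relations like <, <=, =, but not for !=.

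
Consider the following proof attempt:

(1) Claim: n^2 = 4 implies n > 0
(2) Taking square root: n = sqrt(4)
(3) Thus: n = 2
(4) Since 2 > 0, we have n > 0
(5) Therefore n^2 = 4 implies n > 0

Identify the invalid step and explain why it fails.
Step 2: Taking square root: n = sqrt(4)

Step 2 takes the square root and assumes the positive root only. The equation n^2 = 4 actually has two solutions: n = 2 and n = -2. The proof silently assumes n > 0 without justification, then uses this assumption to conclude n > 0, which is circular. The counterexample n = -2 shows the claim is false.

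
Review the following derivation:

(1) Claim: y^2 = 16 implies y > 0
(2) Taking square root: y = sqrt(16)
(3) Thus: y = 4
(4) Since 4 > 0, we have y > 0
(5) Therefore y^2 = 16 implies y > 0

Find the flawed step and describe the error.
Step 2: Taking square root: y = sqrt(16)

Step 2 takes the square root and assumes the positive root only. The equation y^2 = 16 actually has two solutions: y = 4 and y = -4. The proof silently assumes y > 0 without justification, then uses this assumption to conclude y > 0, which is circular. The counterexample y = -4 shows the claim is false.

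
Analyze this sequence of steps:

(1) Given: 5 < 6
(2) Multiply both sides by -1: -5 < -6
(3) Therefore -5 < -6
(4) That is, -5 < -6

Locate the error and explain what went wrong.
Step 2: Multiply both sides by -1: -5 < -6

Step 2 multiplies both sides by -1 but fails to reverse the inequality sign. When multiplying (or dividing) an inequality by a negative number, the direction must be reversed. Since 5 < 6, we should get -5 > -6, i.e., -5 > -6.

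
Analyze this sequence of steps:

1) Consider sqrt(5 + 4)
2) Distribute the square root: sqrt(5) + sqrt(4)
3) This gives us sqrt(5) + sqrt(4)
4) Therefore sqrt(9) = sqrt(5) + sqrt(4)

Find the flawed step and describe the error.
Step 2: Distribute the square root: sqrt(5) + sqrt(4)

Step 2 incorrectly 'distributes' the square root over addition. The square root function does not distribute: sqrt(a + b) ≠ sqrt(a) + sqrt(b). In fact, sqrt(5 + 4) = sqrt(9) ≈ 3.0000, while sqrt(5) + sqrt(4) ≈ 4.2361.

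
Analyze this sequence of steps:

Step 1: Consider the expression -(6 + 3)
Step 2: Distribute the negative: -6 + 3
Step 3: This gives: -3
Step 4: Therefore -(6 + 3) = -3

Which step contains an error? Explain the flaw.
Step 2: Distribute the negative: -6 + 3

Step 2 incorrectly distributes the negative sign. The correct distribution is -(6 + 3) = -6 - 3 = -9. The negative must be applied to both terms, not just the first. The error treats -(6 + 3) as -6 + 3, which equals -3 instead of -9.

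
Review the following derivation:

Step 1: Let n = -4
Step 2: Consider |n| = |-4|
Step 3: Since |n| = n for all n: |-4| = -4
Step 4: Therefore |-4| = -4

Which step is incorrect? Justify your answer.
Step 3: Since |n| = n for all n: |-4| = -4

Step 3 incorrectly states that |n| = n for all n. The correct definition is |n| = n when n >= 0, and |n| = -n when n < 0. Since -4 < 0, we have |-4| = -(-4) = 4, not -4.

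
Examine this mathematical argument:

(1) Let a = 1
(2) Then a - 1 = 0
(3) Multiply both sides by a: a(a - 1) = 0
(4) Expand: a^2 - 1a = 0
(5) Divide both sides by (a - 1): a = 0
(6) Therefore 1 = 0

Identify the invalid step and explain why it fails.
Step 5: Divide both sides by (a - 1): a = 0

Step 5 divides both sides by (a - 1). However, since a = 1, we have (a - 1) = 0. Division by zero is undefined, making this step invalid.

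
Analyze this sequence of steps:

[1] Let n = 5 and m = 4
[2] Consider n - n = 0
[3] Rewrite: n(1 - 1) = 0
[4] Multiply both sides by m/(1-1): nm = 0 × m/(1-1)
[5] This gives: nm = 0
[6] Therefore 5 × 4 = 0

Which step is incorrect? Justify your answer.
Step 4: Multiply both sides by m/(1-1): nm = 0 × m/(1-1)

Step 4 multiplies both sides by m/(1-1). However, 1-1 = 0, so this is multiplication by m/0, which is undefined. We cannot multiply by an undefined expression.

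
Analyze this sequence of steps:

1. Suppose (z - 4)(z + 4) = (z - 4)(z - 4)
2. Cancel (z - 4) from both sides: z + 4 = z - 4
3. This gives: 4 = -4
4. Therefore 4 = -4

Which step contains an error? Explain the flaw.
Step 2: Cancel (z - 4) from both sides: z + 4 = z - 4

Step 2 cancels (z - 4) from both sides. This is only valid if (z - 4) ≠ 0, i.e., z ≠ 4. When z = 4, both sides equal zero regardless of the other factors. The correct approach requires considering z = 4 as a separate case.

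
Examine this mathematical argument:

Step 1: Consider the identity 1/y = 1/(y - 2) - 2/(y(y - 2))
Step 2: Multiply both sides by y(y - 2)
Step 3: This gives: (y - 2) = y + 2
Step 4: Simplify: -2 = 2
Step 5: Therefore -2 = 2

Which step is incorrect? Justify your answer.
Step 3: This gives: (y - 2) = y + 2

Step 3 makes a sign error when clearing denominators. Multiplying -2/(y(y - 2)) by y(y - 2) gives -2, not +2. The correct result is (y - 2) = y - 2, which is trivially true, not (y - 2) = y + 2. (Step 1 is a valid identity: 1/(y - 2) - 2/(y(y - 2)) = (y - 2)/(y(y - 2)) = 1/y.)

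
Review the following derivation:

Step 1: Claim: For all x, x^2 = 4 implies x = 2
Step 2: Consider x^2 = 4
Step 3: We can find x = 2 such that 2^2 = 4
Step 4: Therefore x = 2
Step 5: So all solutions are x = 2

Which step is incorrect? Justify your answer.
Step 4: Therefore x = 2

Step 4 incorrectly concludes that x = 2 is the only solution. The proof shows that x = 2 is A solution (existence), but does not show it is the ONLY solution (uniqueness). In fact, x = -2 is also a solution since (-2)^2 = 4. Finding one solution doesn't prove there are no others.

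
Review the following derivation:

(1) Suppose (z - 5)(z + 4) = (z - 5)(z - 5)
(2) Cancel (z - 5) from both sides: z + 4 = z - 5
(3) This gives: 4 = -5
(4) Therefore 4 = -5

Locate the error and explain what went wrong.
Step 2: Cancel (z - 5) from both sides: z + 4 = z - 5

Step 2 cancels (z - 5) from both sides. This is only valid if (z - 5) ≠ 0, i.e., z ≠ 5. When z = 5, both sides equal zero regardless of the other factors. The correct approach requires considering z = 5 as a separate case.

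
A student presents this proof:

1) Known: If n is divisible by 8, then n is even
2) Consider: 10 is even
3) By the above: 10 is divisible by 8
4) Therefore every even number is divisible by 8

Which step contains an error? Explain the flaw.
Step 3: By the above: 10 is divisible by 8

Step 3 commits the fallacy of affirming the consequent. The known fact 'divisible by 8 → even' does NOT imply 'even → divisible by 8'. That would be the converse, which is false. For example, 10 is even but 10 ÷ 8 = 1.25, which is not an integer.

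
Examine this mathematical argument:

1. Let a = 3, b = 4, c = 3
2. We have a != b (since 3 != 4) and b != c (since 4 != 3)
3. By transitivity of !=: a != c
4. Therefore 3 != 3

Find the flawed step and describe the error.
Step 3: By transitivity of !=: a != c

Step 3 incorrectly applies transitivity to the '!=' relation. Transitivity states: if a R b and b R c, then a R c. However, '!=' is not transitive. Counterexample: 3 != 4 and 4 != 3, but 3 = 3 (both equal 3). Transitivity holds for relations like <, <=, =, but not for !=.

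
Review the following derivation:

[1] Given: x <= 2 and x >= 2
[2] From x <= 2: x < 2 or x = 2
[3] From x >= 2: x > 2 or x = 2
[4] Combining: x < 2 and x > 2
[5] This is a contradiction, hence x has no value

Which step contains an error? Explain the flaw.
Step 4: Combining: x < 2 and x > 2

Step 4 incorrectly combines the conditions. From x <= 2 and x >= 2, the intersection is x = 2. The error treats the 'or' cases as 'and' requirements. The correct conclusion is that x = 2 is the unique solution, not that no solution exists.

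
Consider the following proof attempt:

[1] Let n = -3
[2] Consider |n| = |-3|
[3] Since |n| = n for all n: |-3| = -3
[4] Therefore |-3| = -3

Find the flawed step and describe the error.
Step 3: Since |n| = n for all n: |-3| = -3

Step 3 incorrectly states that |n| = n for all n. The correct definition is |n| = n when n >= 0, and |n| = -n when n < 0. Since -3 < 0, we have |-3| = -(-3) = 3, not -3.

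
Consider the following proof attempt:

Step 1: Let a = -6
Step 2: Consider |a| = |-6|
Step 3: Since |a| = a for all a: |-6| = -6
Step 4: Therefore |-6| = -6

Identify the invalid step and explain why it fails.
Step 3: Since |a| = a for all a: |-6| = -6

Step 3 incorrectly states that |a| = a for all a. The correct definition is |a| = a when a >= 0, and |a| = -a when a < 0. Since -6 < 0, we have |-6| = -(-6) = 6, not -6.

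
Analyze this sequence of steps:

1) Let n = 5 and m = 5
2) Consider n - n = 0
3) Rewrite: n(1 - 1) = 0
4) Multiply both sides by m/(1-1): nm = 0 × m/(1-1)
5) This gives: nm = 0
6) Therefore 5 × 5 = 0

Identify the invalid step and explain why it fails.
Step 4: Multiply both sides by m/(1-1): nm = 0 × m/(1-1)

Step 4 multiplies both sides by m/(1-1). However, 1-1 = 0, so this is multiplication by m/0, which is undefined. We cannot multiply by an undefined expression.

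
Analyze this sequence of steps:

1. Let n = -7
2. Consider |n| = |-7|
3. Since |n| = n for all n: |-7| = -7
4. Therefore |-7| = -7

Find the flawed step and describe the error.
Step 3: Since |n| = n for all n: |-7| = -7

Step 3 incorrectly states that |n| = n for all n. The correct definition is |n| = n when n >= 0, and |n| = -n when n < 0. Since -7 < 0, we have |-7| = -(-7) = 7, not -7.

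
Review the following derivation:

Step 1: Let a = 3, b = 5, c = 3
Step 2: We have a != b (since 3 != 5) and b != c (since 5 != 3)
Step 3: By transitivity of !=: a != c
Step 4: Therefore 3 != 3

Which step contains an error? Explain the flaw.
Step 3: By transitivity of !=: a != c

Step 3 incorrectly applies transitivity to the '!=' relation. Transitivity states: if a R b and b R c, then a R c. However, '!=' is not transitive. Counterexample: 3 != 5 and 5 != 3, but 3 = 3 (both equal 3). Transitivity holds for relations like <, <=, =, but not for !=.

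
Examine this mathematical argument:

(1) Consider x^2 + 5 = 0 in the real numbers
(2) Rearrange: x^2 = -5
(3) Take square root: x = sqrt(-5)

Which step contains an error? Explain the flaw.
Step 3: Take square root: x = sqrt(-5)

Step 3 takes the square root of -5, which is negative. In the real number system, the square root of a negative number is undefined. The equation x^2 + 5 = 0 has no real solutions. Square roots of negative numbers only exist in the complex numbers.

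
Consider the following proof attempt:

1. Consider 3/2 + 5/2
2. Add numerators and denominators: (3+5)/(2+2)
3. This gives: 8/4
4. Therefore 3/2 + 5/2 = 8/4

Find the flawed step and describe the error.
Step 2: Add numerators and denominators: (3+5)/(2+2)

Step 2 incorrectly adds fractions by separately adding numerators and denominators. This is wrong. The correct method requires a common denominator: 3/2 + 5/2 = (3×2 + 5×2)/(2×2) = 16/4 = 4. The method used gives 8/4, which is different.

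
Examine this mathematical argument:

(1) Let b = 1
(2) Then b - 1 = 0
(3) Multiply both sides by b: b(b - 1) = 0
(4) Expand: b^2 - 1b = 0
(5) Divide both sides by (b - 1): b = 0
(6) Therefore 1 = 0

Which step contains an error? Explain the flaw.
Step 5: Divide both sides by (b - 1): b = 0

Step 5 divides both sides by (b - 1). However, since b = 1, we have (b - 1) = 0. Division by zero is undefined, making this step invalid.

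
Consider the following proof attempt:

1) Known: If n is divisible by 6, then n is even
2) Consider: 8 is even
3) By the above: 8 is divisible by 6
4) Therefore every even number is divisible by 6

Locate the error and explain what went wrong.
Step 3: By the above: 8 is divisible by 6

Step 3 commits the fallacy of affirming the consequent. The known fact 'divisible by 6 → even' does NOT imply 'even → divisible by 6'. That would be the converse, which is false. For example, 8 is even but 8 ÷ 6 = 1.33, which is not an integer.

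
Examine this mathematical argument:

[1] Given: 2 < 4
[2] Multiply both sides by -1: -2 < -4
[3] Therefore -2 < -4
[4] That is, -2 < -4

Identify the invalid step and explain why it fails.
Step 2: Multiply both sides by -1: -2 < -4

Step 2 multiplies both sides by -1 but fails to reverse the inequality sign. When multiplying (or dividing) an inequality by a negative number, the direction must be reversed. Since 2 < 4, we should get -2 > -4, i.e., -2 > -4.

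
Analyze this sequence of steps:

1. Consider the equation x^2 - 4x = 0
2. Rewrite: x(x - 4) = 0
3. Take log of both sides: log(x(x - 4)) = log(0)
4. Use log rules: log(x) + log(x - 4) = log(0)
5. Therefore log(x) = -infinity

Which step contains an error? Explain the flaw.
Step 3: Take log of both sides: log(x(x - 4)) = log(0)

Step 3 takes the logarithm of both sides, resulting in log(0) on the right side. The logarithm is only defined for positive numbers; log(0) is undefined (approaches negative infinity). This operation is invalid.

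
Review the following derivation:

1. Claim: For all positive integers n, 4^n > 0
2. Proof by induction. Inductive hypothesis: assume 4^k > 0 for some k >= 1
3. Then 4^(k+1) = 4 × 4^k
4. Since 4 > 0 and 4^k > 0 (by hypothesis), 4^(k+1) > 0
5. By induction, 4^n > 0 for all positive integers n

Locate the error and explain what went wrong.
Step 5: By induction, 4^n > 0 for all positive integers n

Step 5 concludes the proof by induction, but no base case was ever established. A valid induction proof requires: (1) a base case proving 4^1 > 0, and (2) an inductive step showing IF 4^k > 0 THEN 4^(k+1) > 0. Steps 2-4 correctly establish the inductive step, but without the base case the conclusion in step 5 does not follow.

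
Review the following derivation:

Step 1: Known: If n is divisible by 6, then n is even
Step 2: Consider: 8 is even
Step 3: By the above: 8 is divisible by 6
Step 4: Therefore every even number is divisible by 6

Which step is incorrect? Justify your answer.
Step 3: By the above: 8 is divisible by 6

Step 3 commits the fallacy of affirming the consequent. The known fact 'divisible by 6 → even' does NOT imply 'even → divisible by 6'. That would be the converse, which is false. For example, 8 is even but 8 ÷ 6 = 1.33, which is not an integer.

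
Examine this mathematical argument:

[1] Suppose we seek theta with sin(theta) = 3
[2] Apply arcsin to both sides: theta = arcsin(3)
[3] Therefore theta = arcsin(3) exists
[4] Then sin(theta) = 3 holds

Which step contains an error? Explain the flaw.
Step 2: Apply arcsin to both sides: theta = arcsin(3)

Step 2 applies arcsin to 3. However, arcsin(x) is only defined for x in [-1, 1] because sin(theta) can only produce values in that range. Since |3| > 1, arcsin(3) is undefined. There is no angle whose sine equals 3.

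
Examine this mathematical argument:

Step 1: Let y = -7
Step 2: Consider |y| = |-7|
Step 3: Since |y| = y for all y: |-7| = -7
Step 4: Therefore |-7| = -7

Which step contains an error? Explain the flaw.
Step 3: Since |y| = y for all y: |-7| = -7

Step 3 incorrectly states that |y| = y for all y. The correct definition is |y| = y when y >= 0, and |y| = -y when y < 0. Since -7 < 0, we have |-7| = -(-7) = 7, not -7.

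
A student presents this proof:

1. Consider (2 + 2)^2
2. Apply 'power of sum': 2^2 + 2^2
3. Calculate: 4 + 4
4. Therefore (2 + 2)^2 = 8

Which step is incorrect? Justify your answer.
Step 2: Apply 'power of sum': 2^2 + 2^2

Step 2 incorrectly applies a non-existent rule '(a+b)^n = a^n + b^n'. This is false in general. The correct expansion uses the binomial theorem. The actual value is (2 + 2)^2 = 4^2 = 16, not 8.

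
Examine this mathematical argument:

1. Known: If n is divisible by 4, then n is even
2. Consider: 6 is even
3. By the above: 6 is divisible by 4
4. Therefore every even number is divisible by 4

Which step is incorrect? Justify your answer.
Step 3: By the above: 6 is divisible by 4

Step 3 commits the fallacy of affirming the consequent. The known fact 'divisible by 4 → even' does NOT imply 'even → divisible by 4'. That would be the converse, which is false. For example, 6 is even but 6 ÷ 4 = 1.50, which is not an integer.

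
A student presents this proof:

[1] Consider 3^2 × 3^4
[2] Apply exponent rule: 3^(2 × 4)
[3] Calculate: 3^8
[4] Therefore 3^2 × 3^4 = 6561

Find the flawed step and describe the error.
Step 2: Apply exponent rule: 3^(2 × 4)

Step 2 incorrectly states that a^b × a^c = a^(b×c). The correct rule is a^b × a^c = a^(b+c). The actual value is 3^2 × 3^4 = 3^6 = 729, not 3^8 = 6561.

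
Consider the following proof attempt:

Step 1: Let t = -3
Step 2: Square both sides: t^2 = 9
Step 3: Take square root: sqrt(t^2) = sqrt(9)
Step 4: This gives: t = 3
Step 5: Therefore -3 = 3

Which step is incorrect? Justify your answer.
Step 4: This gives: t = 3

Step 4 incorrectly states that sqrt(t^2) = t. The correct identity is sqrt(t^2) = |t|. Since t = -3 < 0, we have sqrt(t^2) = |-3| = 3, not t = -3.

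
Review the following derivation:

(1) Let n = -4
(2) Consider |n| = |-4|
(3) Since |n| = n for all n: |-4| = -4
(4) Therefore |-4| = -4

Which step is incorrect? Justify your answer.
Step 3: Since |n| = n for all n: |-4| = -4

Step 3 incorrectly states that |n| = n for all n. The correct definition is |n| = n when n >= 0, and |n| = -n when n < 0. Since -4 < 0, we have |-4| = -(-4) = 4, not -4.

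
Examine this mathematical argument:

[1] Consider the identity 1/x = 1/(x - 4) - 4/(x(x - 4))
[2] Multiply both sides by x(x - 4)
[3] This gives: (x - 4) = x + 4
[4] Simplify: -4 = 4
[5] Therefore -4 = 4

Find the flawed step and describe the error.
Step 3: This gives: (x - 4) = x + 4

Step 3 makes a sign error when clearing denominators. Multiplying -4/(x(x - 4)) by x(x - 4) gives -4, not +4. The correct result is (x - 4) = x - 4, which is trivially true, not (x - 4) = x + 4. (Step 1 is a valid identity: 1/(x - 4) - 4/(x(x - 4)) = (x - 4)/(x(x - 4)) = 1/x.)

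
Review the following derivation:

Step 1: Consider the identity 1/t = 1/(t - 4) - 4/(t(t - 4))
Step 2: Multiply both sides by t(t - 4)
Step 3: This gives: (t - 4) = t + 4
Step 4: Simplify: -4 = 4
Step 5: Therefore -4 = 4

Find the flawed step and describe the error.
Step 3: This gives: (t - 4) = t + 4

Step 3 makes a sign error when clearing denominators. Multiplying -4/(t(t - 4)) by t(t - 4) gives -4, not +4. The correct result is (t - 4) = t - 4, which is trivially true, not (t - 4) = t + 4. (Step 1 is a valid identity: 1/(t - 4) - 4/(t(t - 4)) = (t - 4)/(t(t - 4)) = 1/t.)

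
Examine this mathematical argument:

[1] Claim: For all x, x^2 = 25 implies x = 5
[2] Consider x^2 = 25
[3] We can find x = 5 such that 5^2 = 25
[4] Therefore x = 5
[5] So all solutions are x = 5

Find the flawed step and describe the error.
Step 4: Therefore x = 5

Step 4 incorrectly concludes that x = 5 is the only solution. The proof shows that x = 5 is A solution (existence), but does not show it is the ONLY solution (uniqueness). In fact, x = -5 is also a solution since (-5)^2 = 25. Finding one solution doesn't prove there are no others.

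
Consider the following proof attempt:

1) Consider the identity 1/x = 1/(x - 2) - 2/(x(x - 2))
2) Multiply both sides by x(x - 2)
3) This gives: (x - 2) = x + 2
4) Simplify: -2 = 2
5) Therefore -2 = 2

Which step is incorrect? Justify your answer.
Step 3: This gives: (x - 2) = x + 2

Step 3 makes a sign error when clearing denominators. Multiplying -2/(x(x - 2)) by x(x - 2) gives -2, not +2. The correct result is (x - 2) = x - 2, which is trivially true, not (x - 2) = x + 2. (Step 1 is a valid identity: 1/(x - 2) - 2/(x(x - 2)) = (x - 2)/(x(x - 2)) = 1/x.)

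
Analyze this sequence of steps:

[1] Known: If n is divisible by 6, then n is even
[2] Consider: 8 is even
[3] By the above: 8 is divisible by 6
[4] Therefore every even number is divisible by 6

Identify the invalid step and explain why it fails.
Step 3: By the above: 8 is divisible by 6

Step 3 commits the fallacy of affirming the consequent. The known fact 'divisible by 6 → even' does NOT imply 'even → divisible by 6'. That would be the converse, which is false. For example, 8 is even but 8 ÷ 6 = 1.33, which is not an integer.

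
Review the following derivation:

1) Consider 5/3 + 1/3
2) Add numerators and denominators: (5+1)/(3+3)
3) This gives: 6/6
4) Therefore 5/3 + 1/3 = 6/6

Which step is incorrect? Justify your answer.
Step 2: Add numerators and denominators: (5+1)/(3+3)

Step 2 incorrectly adds fractions by separately adding numerators and denominators. This is wrong. The correct method requires a common denominator: 5/3 + 1/3 = (5×3 + 1×3)/(3×3) = 18/9 = 2. The method used gives 6/6, which is different.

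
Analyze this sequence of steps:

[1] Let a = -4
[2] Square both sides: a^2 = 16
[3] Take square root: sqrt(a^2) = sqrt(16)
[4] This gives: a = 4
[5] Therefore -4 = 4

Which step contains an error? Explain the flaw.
Step 4: This gives: a = 4

Step 4 incorrectly states that sqrt(a^2) = a. The correct identity is sqrt(a^2) = |a|. Since a = -4 < 0, we have sqrt(a^2) = |-4| = 4, not a = -4.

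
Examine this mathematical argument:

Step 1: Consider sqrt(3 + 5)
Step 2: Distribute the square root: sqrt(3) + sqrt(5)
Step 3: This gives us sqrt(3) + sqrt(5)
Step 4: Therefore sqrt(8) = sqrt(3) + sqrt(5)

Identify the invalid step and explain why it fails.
Step 2: Distribute the square root: sqrt(3) + sqrt(5)

Step 2 incorrectly 'distributes' the square root over addition. The square root function does not distribute: sqrt(a + b) ≠ sqrt(a) + sqrt(b). In fact, sqrt(3 + 5) = sqrt(8) ≈ 2.8284, while sqrt(3) + sqrt(5) ≈ 3.9681.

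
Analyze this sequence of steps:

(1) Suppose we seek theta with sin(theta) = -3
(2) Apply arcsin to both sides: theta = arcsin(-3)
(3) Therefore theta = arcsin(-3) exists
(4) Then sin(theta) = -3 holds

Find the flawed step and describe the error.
Step 2: Apply arcsin to both sides: theta = arcsin(-3)

Step 2 applies arcsin to -3. However, arcsin(x) is only defined for x in [-1, 1] because sin(theta) can only produce values in that range. Since |-3| > 1, arcsin(-3) is undefined. There is no angle whose sine equals -3.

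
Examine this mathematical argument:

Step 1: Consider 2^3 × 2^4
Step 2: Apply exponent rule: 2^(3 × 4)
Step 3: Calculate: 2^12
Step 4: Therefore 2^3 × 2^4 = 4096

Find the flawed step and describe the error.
Step 2: Apply exponent rule: 2^(3 × 4)

Step 2 incorrectly states that a^b × a^c = a^(b×c). The correct rule is a^b × a^c = a^(b+c). The actual value is 2^3 × 2^4 = 2^7 = 128, not 2^12 = 4096.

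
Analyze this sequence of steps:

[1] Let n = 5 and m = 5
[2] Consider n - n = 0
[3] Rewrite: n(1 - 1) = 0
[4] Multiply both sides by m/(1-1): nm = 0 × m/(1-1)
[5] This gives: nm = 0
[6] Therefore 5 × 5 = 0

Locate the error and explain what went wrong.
Step 4: Multiply both sides by m/(1-1): nm = 0 × m/(1-1)

Step 4 multiplies both sides by m/(1-1). However, 1-1 = 0, so this is multiplication by m/0, which is undefined. We cannot multiply by an undefined expression.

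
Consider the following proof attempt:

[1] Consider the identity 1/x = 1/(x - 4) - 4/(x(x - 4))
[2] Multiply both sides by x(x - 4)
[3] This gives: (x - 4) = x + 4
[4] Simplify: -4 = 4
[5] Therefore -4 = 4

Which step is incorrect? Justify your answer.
Step 3: This gives: (x - 4) = x + 4

Step 3 makes a sign error when clearing denominators. Multiplying -4/(x(x - 4)) by x(x - 4) gives -4, not +4. The correct result is (x - 4) = x - 4, which is trivially true, not (x - 4) = x + 4. (Step 1 is a valid identity: 1/(x - 4) - 4/(x(x - 4)) = (x - 4)/(x(x - 4)) = 1/x.)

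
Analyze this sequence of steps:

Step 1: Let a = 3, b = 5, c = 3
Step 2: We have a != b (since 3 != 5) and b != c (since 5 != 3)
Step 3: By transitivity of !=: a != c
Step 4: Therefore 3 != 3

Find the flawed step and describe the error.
Step 3: By transitivity of !=: a != c

Step 3 incorrectly applies transitivity to the '!=' relation. Transitivity states: if a R b and b R c, then a R c. However, '!=' is not transitive. Counterexample: 3 != 5 and 5 != 3, but 3 = 3 (both equal 3). Transitivity holds for relations like <, <=, =, but not for !=.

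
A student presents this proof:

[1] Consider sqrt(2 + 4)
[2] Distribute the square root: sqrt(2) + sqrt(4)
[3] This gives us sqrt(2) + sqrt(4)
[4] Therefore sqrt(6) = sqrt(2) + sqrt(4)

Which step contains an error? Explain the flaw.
Step 2: Distribute the square root: sqrt(2) + sqrt(4)

Step 2 incorrectly 'distributes' the square root over addition. The square root function does not distribute: sqrt(a + b) ≠ sqrt(a) + sqrt(b). In fact, sqrt(2 + 4) = sqrt(6) ≈ 2.4495, while sqrt(2) + sqrt(4) ≈ 3.4142.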